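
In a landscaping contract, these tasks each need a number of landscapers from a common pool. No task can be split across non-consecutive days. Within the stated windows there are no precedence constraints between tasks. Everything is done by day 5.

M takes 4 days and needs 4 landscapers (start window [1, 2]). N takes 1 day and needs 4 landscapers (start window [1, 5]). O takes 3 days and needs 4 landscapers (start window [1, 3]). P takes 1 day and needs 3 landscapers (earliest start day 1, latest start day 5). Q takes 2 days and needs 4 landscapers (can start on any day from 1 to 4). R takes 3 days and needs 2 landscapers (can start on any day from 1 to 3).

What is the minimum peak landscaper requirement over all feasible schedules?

11

Early-start (M@1, N@1, O@1, P@1, Q@1, R@1) gives peak 21: d1:21  d2:14  d3:10  d4:4  d5:0.
Shift N→5, Q→4, R→2.
Schedule M@1, N@5, O@1, P@1, Q@4, R@2: d1:11  d2:10  d3:10  d4:10  d5:8 — peak 11.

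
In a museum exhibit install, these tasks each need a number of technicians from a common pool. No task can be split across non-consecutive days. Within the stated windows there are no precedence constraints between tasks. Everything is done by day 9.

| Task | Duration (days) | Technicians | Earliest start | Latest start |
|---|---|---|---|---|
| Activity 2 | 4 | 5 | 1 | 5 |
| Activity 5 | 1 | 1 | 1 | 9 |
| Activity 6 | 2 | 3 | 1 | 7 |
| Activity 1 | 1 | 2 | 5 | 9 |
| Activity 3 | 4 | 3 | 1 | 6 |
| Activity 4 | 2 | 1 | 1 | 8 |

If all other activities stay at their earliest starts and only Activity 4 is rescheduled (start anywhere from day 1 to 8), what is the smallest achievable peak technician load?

Activity 4@1: d1:13  d2:12  d3:8  d4:8  d5:2  d6:0  d7:0  d8:0  d9:0 → peak 13
Activity 4@2: d1:12  d2:12  d3:9  d4:8  d5:2  d6:0  d7:0  d8:0  d9:0 → peak 12
Activity 4@3: d1:12  d2:11  d3:9  d4:9  d5:2  d6:0  d7:0  d8:0  d9:0 → peak 12
Activity 4@4: d1:12  d2:11  d3:8  d4:9  d5:3  d6:0  d7:0  d8:0  d9:0 → peak 12
Activity 4@5: d1:12  d2:11  d3:8  d4:8  d5:3  d6:1  d7:0  d8:0  d9:0 → peak 12
Activity 4@6: d1:12  d2:11  d3:8  d4:8  d5:2  d6:1  d7:1  d8:0  d9:0 → peak 12
Activity 4@7: d1:12  d2:11  d3:8  d4:8  d5:2  d6:0  d7:1  d8:1  d9:0 → peak 12
Activity 4@8: d1:12  d2:11  d3:8  d4:8  d5:2  d6:0  d7:0  d8:1  d9:1 → peak 12
Best is Activity 4@2, peak 12.

12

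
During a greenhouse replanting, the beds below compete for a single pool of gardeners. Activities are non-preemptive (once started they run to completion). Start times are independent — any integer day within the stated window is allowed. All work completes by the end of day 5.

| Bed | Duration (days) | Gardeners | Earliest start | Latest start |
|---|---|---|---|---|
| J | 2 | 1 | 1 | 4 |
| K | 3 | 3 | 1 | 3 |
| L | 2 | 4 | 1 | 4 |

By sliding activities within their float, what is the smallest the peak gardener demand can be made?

4

Early-start (J@1, K@1, L@1) gives peak 8: d1:8  d2:8  d3:3  d4:0  d5:0.
Shift L→4.
Schedule J@1, K@1, L@4: d1:4  d2:4  d3:3  d4:4  d5:4 — peak 4.
Total gardener-days = 19 over 5 days ⇒ peak ≥ ⌈19/5⌉ = 4, so 4 is optimal.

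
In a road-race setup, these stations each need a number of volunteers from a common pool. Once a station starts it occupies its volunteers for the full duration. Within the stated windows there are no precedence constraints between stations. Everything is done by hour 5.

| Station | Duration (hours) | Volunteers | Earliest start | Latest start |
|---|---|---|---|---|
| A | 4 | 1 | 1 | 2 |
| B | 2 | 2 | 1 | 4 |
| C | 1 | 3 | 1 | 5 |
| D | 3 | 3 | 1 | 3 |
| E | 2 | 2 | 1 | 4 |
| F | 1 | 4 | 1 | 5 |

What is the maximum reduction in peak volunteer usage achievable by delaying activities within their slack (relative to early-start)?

Early-start peak: h1:15  h2:8  h3:4  h4:1  h5:0 ⇒ 15.
Leveled (A@1, B@1, C@1, D@2, E@3, F@5): h1:6  h2:6  h3:6  h4:6  h5:4 ⇒ 6.
Reduction 15 − 6 = 9.

9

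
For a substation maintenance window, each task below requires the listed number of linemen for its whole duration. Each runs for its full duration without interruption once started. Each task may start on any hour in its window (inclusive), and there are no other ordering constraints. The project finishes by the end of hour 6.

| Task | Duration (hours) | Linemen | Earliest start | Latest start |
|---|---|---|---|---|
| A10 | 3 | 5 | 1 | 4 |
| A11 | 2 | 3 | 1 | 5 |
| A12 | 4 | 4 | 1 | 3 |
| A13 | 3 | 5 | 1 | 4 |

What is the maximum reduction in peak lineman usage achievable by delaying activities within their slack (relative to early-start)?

Early-start peak: h1:17  h2:17  h3:14  h4:4  h5:0  h6:0 ⇒ 17.
Leveled (A10@1, A11@1, A12@3, A13@4): h1:8  h2:8  h3:9  h4:9  h5:9  h6:9 ⇒ 9.
Reduction 17 − 9 = 8.

8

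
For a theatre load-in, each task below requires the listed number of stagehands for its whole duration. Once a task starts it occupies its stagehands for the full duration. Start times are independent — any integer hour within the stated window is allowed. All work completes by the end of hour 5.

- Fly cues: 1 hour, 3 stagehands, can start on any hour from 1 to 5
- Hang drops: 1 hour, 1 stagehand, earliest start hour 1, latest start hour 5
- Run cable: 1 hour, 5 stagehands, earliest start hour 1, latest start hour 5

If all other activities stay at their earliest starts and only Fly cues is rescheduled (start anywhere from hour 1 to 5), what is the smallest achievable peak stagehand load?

Fly cues@1: h1:9  h2:0  h3:0  h4:0  h5:0 → peak 9
Fly cues@2: h1:6  h2:3  h3:0  h4:0  h5:0 → peak 6
Fly cues@3: h1:6  h2:0  h3:3  h4:0  h5:0 → peak 6
Fly cues@4: h1:6  h2:0  h3:0  h4:3  h5:0 → peak 6
Fly cues@5: h1:6  h2:0  h3:0  h4:0  h5:3 → peak 6
Best is Fly cues@2, peak 6.

6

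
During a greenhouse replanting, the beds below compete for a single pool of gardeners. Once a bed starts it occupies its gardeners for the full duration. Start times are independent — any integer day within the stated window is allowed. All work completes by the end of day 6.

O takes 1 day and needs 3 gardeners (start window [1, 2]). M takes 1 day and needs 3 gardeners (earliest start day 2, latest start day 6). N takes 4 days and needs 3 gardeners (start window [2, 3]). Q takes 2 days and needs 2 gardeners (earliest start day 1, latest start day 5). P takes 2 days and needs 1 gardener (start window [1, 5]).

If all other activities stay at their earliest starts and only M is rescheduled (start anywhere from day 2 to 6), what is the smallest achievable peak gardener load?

6

M@2: d1:6  d2:9  d3:3  d4:3  d5:3  d6:0 → peak 9
M@3: d1:6  d2:6  d3:6  d4:3  d5:3  d6:0 → peak 6
M@4: d1:6  d2:6  d3:3  d4:6  d5:3  d6:0 → peak 6
M@5: d1:6  d2:6  d3:3  d4:3  d5:6  d6:0 → peak 6
M@6: d1:6  d2:6  d3:3  d4:3  d5:3  d6:3 → peak 6
Best is M@3, peak 6.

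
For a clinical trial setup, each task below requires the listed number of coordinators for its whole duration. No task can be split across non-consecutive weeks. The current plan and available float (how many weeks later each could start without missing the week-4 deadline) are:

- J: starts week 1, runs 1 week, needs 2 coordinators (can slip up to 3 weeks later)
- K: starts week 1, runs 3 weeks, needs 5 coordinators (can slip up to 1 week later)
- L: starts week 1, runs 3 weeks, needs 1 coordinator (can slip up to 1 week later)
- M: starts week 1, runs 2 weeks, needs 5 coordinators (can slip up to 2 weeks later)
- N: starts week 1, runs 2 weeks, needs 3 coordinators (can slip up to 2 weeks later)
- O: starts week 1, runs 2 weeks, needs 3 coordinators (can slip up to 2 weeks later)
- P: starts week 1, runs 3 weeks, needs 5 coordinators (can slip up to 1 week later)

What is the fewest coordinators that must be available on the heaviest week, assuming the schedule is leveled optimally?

17

Early-start (J@1, K@1, L@1, M@1, N@1, O@1, P@1) gives peak 24: w1:24  w2:22  w3:11  w4:0.
Shift N→3, O→3, P→2.
Schedule J@1, K@1, L@1, M@1, N@3, O@3, P@2: w1:13  w2:16  w3:17  w4:11 — peak 17.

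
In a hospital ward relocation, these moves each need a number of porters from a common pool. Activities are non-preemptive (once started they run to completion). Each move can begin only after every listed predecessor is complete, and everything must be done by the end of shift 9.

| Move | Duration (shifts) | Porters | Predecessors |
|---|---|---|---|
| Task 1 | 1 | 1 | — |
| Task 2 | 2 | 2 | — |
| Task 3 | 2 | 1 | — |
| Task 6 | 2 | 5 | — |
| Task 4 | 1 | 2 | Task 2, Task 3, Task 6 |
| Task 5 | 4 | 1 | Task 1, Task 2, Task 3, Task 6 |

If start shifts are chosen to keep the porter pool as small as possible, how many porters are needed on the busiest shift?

5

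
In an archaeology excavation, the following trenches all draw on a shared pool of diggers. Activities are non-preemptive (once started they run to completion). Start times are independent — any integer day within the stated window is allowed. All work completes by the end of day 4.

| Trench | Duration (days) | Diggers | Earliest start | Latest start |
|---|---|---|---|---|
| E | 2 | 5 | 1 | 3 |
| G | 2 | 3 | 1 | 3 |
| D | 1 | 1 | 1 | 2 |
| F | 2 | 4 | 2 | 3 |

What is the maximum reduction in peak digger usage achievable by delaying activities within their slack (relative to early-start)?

5

Early-start peak: d1:9  d2:12  d3:4  d4:0 ⇒ 12.
Leveled (E@1, G@3, D@1, F@3): d1:6  d2:5  d3:7  d4:7 ⇒ 7.
Reduction 12 − 7 = 5.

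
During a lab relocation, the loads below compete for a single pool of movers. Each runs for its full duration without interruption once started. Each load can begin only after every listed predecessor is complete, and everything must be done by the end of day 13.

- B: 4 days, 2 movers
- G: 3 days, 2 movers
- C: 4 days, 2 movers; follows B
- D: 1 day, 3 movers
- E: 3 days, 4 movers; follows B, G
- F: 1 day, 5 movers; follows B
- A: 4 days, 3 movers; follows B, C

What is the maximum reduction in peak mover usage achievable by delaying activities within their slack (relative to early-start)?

5

Early-start peak: d1:7  d2:4  d3:4  d4:2  d5:11  d6:6  d7:6  d8:2  d9:3  d10:3  d11:3  d12:3  d13:0 ⇒ 11.
Leveled (B@1, G@1, C@5, D@4, E@5, F@9, A@10): d1:4  d2:4  d3:4  d4:5  d5:6  d6:6  d7:6  d8:2  d9:5  d10:3  d11:3  d12:3  d13:3 ⇒ 6.
Reduction 11 − 6 = 5.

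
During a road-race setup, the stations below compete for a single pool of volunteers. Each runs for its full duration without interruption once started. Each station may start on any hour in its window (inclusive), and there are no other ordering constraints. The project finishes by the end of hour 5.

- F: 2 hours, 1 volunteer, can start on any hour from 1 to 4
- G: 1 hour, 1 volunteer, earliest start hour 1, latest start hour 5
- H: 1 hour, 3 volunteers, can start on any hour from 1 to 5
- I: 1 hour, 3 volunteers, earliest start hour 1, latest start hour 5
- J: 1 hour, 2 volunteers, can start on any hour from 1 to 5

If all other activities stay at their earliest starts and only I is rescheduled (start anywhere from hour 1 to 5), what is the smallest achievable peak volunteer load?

7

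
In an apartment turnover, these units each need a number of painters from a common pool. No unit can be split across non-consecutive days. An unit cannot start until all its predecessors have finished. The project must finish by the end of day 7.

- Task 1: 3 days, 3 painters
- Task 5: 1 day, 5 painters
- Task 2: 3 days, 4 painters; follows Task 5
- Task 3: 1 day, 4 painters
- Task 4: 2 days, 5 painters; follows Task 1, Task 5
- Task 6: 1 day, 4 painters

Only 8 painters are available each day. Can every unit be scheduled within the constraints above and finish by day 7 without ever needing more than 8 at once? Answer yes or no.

Schedule Task 1@1, Task 5@1, Task 2@2, Task 3@4, Task 4@5, Task 6@7: d1:8  d2:7  d3:7  d4:8  d5:5  d6:5  d7:4 — peak 8 ≤ 8.

yes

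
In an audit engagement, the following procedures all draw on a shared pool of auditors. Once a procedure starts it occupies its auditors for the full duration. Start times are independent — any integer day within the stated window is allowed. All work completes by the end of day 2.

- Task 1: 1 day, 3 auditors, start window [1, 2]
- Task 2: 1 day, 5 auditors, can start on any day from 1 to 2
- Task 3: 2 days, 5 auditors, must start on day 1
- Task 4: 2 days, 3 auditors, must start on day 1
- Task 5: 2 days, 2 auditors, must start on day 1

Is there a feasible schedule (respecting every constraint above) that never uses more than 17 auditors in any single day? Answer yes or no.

Schedule Task 1@1, Task 2@2, Task 3@1, Task 4@1, Task 5@1: d1:13  d2:15 — peak 15 ≤ 17.

yes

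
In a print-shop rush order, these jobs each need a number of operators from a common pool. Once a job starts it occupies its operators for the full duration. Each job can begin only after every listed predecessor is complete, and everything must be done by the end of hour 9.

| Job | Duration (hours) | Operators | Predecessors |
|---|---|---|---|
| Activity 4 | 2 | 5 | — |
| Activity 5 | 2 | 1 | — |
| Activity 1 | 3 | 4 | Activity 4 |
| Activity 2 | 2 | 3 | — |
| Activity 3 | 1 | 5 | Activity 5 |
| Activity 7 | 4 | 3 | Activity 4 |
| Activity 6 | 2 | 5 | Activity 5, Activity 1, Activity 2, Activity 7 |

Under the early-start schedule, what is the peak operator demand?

12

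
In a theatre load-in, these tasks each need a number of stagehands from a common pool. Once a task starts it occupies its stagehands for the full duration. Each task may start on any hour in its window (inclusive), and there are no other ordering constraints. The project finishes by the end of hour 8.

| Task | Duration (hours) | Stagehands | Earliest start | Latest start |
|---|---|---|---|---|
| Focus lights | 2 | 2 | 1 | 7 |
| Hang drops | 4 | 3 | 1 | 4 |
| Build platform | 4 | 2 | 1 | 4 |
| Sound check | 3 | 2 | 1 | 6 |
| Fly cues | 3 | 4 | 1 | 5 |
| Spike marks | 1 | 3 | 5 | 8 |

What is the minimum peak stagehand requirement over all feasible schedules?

Early-start (Focus lights@1, Hang drops@1, Build platform@1, Sound check@1, Fly cues@1, Spike marks@5) gives peak 13: h1:13  h2:13  h3:11  h4:5  h5:3  h6:0  h7:0  h8:0.
Shift Sound check→3, Fly cues→5, Spike marks→6.
Schedule Focus lights@1, Hang drops@1, Build platform@1, Sound check@3, Fly cues@5, Spike marks@6: h1:7  h2:7  h3:7  h4:7  h5:6  h6:7  h7:4  h8:0 — peak 7.

7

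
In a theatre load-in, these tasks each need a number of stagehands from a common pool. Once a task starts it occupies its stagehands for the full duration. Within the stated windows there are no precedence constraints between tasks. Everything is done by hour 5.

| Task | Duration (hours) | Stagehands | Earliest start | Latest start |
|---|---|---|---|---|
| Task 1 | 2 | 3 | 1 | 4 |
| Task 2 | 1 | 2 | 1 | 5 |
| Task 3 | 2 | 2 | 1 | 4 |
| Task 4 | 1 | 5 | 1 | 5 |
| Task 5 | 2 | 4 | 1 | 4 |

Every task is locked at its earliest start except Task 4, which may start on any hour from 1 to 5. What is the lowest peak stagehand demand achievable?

Task 4@1: h1:16  h2:9  h3:0  h4:0  h5:0 → peak 16
Task 4@2: h1:11  h2:14  h3:0  h4:0  h5:0 → peak 14
Task 4@3: h1:11  h2:9  h3:5  h4:0  h5:0 → peak 11
Task 4@4: h1:11  h2:9  h3:0  h4:5  h5:0 → peak 11
Task 4@5: h1:11  h2:9  h3:0  h4:0  h5:5 → peak 11
Best is Task 4@3, peak 11.

11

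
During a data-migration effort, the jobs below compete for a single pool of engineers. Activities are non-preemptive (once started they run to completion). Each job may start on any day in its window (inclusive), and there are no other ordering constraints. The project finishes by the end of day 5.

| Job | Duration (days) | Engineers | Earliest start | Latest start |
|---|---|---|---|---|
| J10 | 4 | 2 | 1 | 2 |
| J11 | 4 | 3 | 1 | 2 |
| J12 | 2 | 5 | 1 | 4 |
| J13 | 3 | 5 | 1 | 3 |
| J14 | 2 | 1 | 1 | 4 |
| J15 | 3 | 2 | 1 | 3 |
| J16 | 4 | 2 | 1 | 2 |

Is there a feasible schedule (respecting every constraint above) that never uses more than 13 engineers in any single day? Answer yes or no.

no

The minimum achievable peak is 14; 13 < 14, so no feasible schedule stays within the cap.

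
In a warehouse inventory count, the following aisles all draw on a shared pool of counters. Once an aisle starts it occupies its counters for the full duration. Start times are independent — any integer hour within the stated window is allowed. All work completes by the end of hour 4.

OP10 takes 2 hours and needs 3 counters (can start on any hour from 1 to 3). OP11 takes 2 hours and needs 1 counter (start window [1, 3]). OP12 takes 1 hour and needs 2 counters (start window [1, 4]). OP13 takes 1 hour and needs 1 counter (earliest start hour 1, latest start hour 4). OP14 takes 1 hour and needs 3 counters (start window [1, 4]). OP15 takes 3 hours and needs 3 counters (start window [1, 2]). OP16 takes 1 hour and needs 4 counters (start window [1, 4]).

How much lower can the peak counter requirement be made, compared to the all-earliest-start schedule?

10

Early-start peak: h1:17  h2:7  h3:3  h4:0 ⇒ 17.
Leveled (OP10@1, OP11@1, OP12@1, OP13@1, OP14@3, OP15@2, OP16@4): h1:7  h2:7  h3:6  h4:7 ⇒ 7.
Reduction 17 − 7 = 10.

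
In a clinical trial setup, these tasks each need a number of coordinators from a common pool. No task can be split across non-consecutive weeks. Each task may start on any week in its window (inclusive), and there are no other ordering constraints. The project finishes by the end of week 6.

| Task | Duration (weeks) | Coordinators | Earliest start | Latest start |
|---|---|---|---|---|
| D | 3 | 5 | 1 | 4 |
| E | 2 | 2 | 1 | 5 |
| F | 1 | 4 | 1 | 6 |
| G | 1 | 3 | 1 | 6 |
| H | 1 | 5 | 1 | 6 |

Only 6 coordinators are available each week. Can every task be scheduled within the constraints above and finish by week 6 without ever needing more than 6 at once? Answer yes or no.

Schedule D@1, E@4, F@4, G@5, H@6: w1:5  w2:5  w3:5  w4:6  w5:5  w6:5 — peak 6 ≤ 6.

yes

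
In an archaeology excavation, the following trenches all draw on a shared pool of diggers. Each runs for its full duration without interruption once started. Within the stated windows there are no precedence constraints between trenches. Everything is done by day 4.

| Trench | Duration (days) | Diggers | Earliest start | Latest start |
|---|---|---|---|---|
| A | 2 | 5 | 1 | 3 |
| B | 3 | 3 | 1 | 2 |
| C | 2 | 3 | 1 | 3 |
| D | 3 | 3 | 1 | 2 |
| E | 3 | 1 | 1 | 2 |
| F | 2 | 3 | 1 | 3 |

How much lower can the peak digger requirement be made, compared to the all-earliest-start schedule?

5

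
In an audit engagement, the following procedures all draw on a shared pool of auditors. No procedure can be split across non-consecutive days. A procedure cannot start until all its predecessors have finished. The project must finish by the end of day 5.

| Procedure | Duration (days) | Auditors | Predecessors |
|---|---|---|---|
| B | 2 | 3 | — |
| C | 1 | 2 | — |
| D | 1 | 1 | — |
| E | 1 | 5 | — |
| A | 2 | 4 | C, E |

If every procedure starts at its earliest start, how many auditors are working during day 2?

At early start, day 2 has: B, A.
Demand: 3 + 4 = 7.

7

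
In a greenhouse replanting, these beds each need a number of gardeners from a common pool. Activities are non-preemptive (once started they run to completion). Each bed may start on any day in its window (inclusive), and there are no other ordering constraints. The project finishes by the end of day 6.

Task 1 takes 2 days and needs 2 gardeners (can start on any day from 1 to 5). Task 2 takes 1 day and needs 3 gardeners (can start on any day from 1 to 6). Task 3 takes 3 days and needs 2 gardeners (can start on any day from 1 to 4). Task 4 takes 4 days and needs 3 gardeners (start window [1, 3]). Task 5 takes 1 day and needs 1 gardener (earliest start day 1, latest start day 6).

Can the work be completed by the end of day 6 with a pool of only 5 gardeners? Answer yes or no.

yes

Schedule Task 1@1, Task 2@1, Task 3@2, Task 4@3, Task 5@2: d1:5  d2:5  d3:5  d4:5  d5:3  d6:3 — peak 5 ≤ 5.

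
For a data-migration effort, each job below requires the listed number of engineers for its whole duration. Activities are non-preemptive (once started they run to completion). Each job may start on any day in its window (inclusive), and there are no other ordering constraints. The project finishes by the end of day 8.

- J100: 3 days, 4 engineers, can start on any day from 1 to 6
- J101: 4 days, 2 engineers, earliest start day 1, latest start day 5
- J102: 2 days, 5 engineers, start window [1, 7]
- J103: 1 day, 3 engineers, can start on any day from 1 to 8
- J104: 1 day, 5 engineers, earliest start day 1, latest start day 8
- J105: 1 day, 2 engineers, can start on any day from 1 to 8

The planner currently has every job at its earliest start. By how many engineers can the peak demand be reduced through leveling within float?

Early-start peak: d1:21  d2:11  d3:6  d4:2  d5:0  d6:0  d7:0  d8:0 ⇒ 21.
Leveled (J100@1, J101@1, J102@5, J103@4, J104@7, J105@8): d1:6  d2:6  d3:6  d4:5  d5:5  d6:5  d7:5  d8:2 ⇒ 6.
Reduction 21 − 6 = 15.

15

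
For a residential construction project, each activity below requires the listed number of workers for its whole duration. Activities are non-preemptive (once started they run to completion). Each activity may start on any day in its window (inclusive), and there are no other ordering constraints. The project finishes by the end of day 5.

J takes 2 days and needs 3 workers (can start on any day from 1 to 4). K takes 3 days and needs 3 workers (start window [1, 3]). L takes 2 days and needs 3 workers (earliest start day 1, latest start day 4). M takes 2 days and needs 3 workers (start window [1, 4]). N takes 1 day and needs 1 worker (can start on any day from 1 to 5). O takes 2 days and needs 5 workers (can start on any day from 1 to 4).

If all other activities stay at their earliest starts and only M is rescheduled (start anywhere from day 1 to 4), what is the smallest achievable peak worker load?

15

M@1: d1:18  d2:17  d3:3  d4:0  d5:0 → peak 18
M@2: d1:15  d2:17  d3:6  d4:0  d5:0 → peak 17
M@3: d1:15  d2:14  d3:6  d4:3  d5:0 → peak 15
M@4: d1:15  d2:14  d3:3  d4:3  d5:3 → peak 15
Best is M@3, peak 15.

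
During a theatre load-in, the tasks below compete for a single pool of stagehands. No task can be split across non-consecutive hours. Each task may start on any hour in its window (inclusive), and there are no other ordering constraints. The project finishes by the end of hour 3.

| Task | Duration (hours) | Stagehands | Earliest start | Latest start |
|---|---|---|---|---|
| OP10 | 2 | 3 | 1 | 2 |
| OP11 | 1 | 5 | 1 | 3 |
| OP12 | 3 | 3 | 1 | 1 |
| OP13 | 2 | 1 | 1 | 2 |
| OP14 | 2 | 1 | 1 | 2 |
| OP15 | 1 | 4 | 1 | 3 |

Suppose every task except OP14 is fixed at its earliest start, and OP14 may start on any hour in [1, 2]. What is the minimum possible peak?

OP14@1: h1:17  h2:8  h3:3 → peak 17
OP14@2: h1:16  h2:8  h3:4 → peak 16
Best is OP14@2, peak 16.

16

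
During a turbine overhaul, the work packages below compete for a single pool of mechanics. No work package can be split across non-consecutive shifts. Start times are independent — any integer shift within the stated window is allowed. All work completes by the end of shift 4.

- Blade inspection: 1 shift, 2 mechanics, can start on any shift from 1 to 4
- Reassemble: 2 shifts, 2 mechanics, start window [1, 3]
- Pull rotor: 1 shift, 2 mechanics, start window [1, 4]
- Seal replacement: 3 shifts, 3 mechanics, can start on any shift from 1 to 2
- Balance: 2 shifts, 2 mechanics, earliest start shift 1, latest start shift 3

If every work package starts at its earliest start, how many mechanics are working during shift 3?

At early start, shift 3 has: Seal replacement.
Demand: 3 = 3.

3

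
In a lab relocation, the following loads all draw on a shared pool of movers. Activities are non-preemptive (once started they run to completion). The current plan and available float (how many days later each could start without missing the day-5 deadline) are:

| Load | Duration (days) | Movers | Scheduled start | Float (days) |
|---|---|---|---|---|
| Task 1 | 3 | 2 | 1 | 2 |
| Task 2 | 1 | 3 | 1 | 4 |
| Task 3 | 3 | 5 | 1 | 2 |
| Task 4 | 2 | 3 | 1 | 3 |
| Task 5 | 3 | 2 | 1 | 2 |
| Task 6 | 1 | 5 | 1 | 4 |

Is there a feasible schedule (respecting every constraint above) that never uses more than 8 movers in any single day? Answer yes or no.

no

Total mover-days = 41; over 5 days the average is 41/5 > 8, so some day must exceed 8.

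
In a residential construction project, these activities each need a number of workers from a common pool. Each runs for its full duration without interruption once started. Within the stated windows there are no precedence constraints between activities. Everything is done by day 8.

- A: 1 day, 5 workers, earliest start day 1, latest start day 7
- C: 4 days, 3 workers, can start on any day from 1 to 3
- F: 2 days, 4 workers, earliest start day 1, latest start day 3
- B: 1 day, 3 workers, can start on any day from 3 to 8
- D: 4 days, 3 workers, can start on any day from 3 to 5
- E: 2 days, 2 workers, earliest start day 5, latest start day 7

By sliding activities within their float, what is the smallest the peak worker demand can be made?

Early-start (A@1, C@1, F@1, B@3, D@3, E@5) gives peak 12: d1:12  d2:7  d3:9  d4:6  d5:5  d6:5  d7:0  d8:0.
Shift C→2, F→2, B→4, D→5, E→6.
Schedule A@1, C@2, F@2, B@4, D@5, E@6: d1:5  d2:7  d3:7  d4:6  d5:6  d6:5  d7:5  d8:3 — peak 7.

7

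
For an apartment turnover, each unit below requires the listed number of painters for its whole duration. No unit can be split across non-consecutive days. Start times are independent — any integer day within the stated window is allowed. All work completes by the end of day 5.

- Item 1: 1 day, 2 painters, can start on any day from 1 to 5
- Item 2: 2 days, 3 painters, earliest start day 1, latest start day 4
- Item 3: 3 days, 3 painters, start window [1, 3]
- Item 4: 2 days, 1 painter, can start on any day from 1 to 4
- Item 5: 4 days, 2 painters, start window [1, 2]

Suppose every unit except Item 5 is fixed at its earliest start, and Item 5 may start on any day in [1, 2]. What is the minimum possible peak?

Item 5@1: d1:11  d2:9  d3:5  d4:2  d5:0 → peak 11
Item 5@2: d1:9  d2:9  d3:5  d4:2  d5:2 → peak 9
Best is Item 5@2, peak 9.

9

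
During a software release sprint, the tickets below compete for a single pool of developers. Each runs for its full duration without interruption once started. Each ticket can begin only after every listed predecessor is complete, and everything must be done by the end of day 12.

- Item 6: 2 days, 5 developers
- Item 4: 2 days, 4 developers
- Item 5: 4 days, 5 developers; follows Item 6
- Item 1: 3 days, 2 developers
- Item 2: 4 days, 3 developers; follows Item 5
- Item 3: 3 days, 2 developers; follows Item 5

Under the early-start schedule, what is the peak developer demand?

11

Early-start schedule: Item 6@1, Item 4@1, Item 5@3, Item 1@1, Item 2@7, Item 3@7.
Load per day: day 1: 11, day 2: 11, day 3: 7, day 4: 5, day 5: 5, day 6: 5, day 7: 5, day 8: 5, day 9: 5, day 10: 3, day 11: 0, day 12: 0.
Peak is 11.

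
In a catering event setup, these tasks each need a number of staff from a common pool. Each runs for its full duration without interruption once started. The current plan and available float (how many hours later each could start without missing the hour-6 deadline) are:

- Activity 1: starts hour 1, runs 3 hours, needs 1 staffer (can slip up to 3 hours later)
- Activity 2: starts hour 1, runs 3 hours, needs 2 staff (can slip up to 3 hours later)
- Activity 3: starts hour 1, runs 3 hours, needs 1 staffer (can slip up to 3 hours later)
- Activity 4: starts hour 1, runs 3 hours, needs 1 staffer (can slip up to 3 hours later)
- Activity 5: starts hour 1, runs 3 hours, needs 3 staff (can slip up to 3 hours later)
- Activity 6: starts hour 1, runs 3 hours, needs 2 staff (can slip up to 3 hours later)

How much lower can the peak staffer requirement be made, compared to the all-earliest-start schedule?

5

Early-start peak: h1:10  h2:10  h3:10  h4:0  h5:0  h6:0 ⇒ 10.
Leveled (Activity 1@1, Activity 2@1, Activity 3@1, Activity 4@1, Activity 5@4, Activity 6@4): h1:5  h2:5  h3:5  h4:5  h5:5  h6:5 ⇒ 5.
Reduction 10 − 5 = 5.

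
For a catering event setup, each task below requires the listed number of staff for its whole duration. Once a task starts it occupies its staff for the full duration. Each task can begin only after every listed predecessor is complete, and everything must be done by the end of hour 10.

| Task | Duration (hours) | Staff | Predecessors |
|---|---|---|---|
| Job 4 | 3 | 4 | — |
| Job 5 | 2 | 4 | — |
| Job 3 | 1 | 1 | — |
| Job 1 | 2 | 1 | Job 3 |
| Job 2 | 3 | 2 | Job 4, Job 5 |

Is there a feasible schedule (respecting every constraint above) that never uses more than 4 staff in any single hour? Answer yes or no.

Schedule Job 4@1, Job 5@4, Job 3@6, Job 1@7, Job 2@6: h1:4  h2:4  h3:4  h4:4  h5:4  h6:3  h7:3  h8:3  h9:0  h10:0 — peak 4 ≤ 4.

yes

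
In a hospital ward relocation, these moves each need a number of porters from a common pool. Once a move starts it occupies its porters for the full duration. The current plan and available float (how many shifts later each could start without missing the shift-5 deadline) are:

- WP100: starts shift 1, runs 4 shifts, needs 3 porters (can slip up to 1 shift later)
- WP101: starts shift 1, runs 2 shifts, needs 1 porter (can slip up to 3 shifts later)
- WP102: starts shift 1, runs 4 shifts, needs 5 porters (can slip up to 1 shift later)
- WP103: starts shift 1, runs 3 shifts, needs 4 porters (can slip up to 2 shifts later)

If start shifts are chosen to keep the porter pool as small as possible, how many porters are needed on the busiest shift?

12

Early-start (WP100@1, WP101@1, WP102@1, WP103@1) gives peak 13: s1:13  s2:13  s3:12  s4:8  s5:0.
Shift WP103→3.
Schedule WP100@1, WP101@1, WP102@1, WP103@3: s1:9  s2:9  s3:12  s4:12  s5:4 — peak 12.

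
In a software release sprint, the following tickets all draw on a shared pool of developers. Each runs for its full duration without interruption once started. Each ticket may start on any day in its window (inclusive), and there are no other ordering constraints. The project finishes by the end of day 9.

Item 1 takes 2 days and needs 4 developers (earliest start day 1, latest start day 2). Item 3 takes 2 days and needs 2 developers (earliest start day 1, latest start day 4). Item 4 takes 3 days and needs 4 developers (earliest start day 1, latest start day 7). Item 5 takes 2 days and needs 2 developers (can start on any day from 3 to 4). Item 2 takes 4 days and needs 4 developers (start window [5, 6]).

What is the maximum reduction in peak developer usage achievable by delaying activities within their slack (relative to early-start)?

4

Early-start peak: d1:10  d2:10  d3:6  d4:2  d5:4  d6:4  d7:4  d8:4  d9:0 ⇒ 10.
Leveled (Item 1@1, Item 3@1, Item 4@3, Item 5@3, Item 2@6): d1:6  d2:6  d3:6  d4:6  d5:4  d6:4  d7:4  d8:4  d9:4 ⇒ 6.
Reduction 10 − 6 = 4.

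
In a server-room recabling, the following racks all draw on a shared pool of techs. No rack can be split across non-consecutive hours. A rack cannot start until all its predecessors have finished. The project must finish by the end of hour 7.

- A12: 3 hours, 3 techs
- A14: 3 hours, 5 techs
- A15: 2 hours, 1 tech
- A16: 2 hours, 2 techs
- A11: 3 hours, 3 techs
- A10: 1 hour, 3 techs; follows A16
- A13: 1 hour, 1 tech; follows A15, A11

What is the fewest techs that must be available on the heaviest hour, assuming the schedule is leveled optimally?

7

Early-start (A12@1, A14@1, A15@1, A16@1, A11@1, A10@3, A13@4) gives peak 14: h1:14  h2:14  h3:14  h4:1  h5:0  h6:0  h7:0.
Shift A14→4, A16→4, A10→7, A13→6.
Schedule A12@1, A14@4, A15@1, A16@4, A11@1, A10@7, A13@6: h1:7  h2:7  h3:6  h4:7  h5:7  h6:6  h7:3 — peak 7.
Total tech-hours = 43 over 7 hours ⇒ peak ≥ ⌈43/7⌉ = 7, so 7 is optimal.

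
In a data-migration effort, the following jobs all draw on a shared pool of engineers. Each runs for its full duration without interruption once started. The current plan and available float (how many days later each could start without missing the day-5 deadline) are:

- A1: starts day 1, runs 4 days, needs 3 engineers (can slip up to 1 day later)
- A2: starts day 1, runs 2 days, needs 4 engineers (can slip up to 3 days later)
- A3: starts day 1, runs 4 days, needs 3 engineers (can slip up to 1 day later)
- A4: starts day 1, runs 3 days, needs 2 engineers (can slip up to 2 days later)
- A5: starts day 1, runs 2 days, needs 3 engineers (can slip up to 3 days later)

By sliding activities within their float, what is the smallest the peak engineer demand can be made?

11

Early-start (A1@1, A2@1, A3@1, A4@1, A5@1) gives peak 15: d1:15  d2:15  d3:8  d4:6  d5:0.
Shift A4→3, A5→3.
Schedule A1@1, A2@1, A3@1, A4@3, A5@3: d1:10  d2:10  d3:11  d4:11  d5:2 — peak 11.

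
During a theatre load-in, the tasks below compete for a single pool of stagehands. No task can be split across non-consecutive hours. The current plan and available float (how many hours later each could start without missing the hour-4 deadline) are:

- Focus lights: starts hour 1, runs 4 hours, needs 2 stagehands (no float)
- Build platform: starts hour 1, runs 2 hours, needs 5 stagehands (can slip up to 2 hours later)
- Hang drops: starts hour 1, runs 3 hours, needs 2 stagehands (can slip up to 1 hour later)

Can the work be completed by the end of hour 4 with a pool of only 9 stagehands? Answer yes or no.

Schedule Focus lights@1, Build platform@1, Hang drops@1: h1:9  h2:9  h3:4  h4:2 — peak 9 ≤ 9.

yes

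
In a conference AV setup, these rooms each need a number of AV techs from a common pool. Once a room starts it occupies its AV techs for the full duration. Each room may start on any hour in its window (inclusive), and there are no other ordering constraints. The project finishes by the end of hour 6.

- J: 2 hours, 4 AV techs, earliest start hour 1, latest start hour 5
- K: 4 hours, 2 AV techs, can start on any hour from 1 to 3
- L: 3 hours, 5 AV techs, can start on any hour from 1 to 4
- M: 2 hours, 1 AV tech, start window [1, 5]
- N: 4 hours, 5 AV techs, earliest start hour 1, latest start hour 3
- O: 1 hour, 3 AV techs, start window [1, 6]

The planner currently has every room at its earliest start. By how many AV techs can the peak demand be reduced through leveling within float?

8

Early-start peak: h1:20  h2:17  h3:12  h4:7  h5:0  h6:0 ⇒ 20.
Leveled (J@1, K@1, L@1, M@1, N@3, O@4): h1:12  h2:12  h3:12  h4:10  h5:5  h6:5 ⇒ 12.
Reduction 20 − 12 = 8.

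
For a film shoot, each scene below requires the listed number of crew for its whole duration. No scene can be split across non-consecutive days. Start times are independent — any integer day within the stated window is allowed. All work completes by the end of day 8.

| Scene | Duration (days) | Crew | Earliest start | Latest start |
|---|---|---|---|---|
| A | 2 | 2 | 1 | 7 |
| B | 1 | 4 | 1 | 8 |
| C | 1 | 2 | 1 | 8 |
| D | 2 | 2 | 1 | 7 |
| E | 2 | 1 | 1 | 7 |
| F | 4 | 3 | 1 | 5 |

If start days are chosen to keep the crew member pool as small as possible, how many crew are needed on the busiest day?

4

Early-start (A@1, B@1, C@1, D@1, E@1, F@1) gives peak 14: d1:14  d2:8  d3:3  d4:3  d5:0  d6:0  d7:0  d8:0.
Shift B→3, C→4, E→4, F→5.
Schedule A@1, B@3, C@4, D@1, E@4, F@5: d1:4  d2:4  d3:4  d4:3  d5:4  d6:3  d7:3  d8:3 — peak 4.
Total crew member-days = 28 over 8 days ⇒ peak ≥ ⌈28/8⌉ = 4, so 4 is optimal.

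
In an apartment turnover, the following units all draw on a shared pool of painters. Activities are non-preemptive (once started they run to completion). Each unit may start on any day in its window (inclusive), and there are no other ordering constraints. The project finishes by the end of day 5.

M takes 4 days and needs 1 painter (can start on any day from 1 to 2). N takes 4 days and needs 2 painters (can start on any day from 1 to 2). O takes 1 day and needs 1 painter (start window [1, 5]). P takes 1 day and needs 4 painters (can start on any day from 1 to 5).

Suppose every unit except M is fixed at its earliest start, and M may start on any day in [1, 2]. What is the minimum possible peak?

7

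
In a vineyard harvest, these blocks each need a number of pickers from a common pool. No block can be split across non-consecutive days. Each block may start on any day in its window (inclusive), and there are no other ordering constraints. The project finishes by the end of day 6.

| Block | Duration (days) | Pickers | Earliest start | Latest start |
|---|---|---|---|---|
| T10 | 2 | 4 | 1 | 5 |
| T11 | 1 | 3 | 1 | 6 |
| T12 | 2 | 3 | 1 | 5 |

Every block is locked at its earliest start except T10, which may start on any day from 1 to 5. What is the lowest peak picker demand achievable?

T10@1: d1:10  d2:7  d3:0  d4:0  d5:0  d6:0 → peak 10
T10@2: d1:6  d2:7  d3:4  d4:0  d5:0  d6:0 → peak 7
T10@3: d1:6  d2:3  d3:4  d4:4  d5:0  d6:0 → peak 6
T10@4: d1:6  d2:3  d3:0  d4:4  d5:4  d6:0 → peak 6
T10@5: d1:6  d2:3  d3:0  d4:0  d5:4  d6:4 → peak 6
Best is T10@3, peak 6.

6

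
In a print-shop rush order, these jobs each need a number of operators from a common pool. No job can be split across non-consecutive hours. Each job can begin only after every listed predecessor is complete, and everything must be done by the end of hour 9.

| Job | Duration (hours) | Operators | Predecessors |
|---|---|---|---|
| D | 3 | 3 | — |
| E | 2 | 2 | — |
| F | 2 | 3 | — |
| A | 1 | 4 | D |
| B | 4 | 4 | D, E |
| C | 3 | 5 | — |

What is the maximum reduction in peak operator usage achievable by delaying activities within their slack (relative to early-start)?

5

Early-start peak: h1:13  h2:13  h3:8  h4:8  h5:4  h6:4  h7:4  h8:0  h9:0 ⇒ 13.
Leveled (D@1, E@1, F@1, A@6, B@6, C@3): h1:8  h2:8  h3:8  h4:5  h5:5  h6:8  h7:4  h8:4  h9:4 ⇒ 8.
Reduction 13 − 8 = 5.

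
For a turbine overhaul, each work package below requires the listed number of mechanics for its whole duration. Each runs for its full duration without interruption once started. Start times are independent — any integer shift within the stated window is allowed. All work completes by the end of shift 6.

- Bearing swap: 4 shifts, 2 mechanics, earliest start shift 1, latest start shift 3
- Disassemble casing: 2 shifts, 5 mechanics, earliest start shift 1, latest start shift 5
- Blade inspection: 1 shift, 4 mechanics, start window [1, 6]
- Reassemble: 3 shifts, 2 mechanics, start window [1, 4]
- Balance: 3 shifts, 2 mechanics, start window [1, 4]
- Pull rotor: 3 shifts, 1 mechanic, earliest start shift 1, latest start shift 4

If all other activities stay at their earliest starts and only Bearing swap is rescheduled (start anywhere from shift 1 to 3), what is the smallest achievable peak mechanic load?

Bearing swap@1: s1:16  s2:12  s3:7  s4:2  s5:0  s6:0 → peak 16
Bearing swap@2: s1:14  s2:12  s3:7  s4:2  s5:2  s6:0 → peak 14
Bearing swap@3: s1:14  s2:10  s3:7  s4:2  s5:2  s6:2 → peak 14
Best is Bearing swap@2, peak 14.

14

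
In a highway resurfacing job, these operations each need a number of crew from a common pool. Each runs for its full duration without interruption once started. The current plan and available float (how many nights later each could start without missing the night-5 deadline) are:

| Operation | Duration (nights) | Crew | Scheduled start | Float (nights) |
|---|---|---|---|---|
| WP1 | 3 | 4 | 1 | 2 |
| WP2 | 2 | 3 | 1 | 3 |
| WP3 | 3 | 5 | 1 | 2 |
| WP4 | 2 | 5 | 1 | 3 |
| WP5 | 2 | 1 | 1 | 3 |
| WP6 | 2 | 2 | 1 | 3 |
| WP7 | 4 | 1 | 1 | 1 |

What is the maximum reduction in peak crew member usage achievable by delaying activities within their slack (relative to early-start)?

10

Early-start peak: n1:21  n2:21  n3:10  n4:1  n5:0 ⇒ 21.
Leveled (WP1@1, WP2@1, WP3@3, WP4@4, WP5@1, WP6@1, WP7@1): n1:11  n2:11  n3:10  n4:11  n5:10 ⇒ 11.
Reduction 21 − 11 = 10.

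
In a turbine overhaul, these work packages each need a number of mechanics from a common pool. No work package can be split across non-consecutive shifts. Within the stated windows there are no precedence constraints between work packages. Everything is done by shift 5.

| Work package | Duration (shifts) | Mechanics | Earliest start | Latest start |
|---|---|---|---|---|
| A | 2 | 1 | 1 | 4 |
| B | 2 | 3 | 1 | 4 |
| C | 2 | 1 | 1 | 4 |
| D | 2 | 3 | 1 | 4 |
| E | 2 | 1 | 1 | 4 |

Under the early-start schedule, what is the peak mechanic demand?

9

Early-start schedule: A@1, B@1, C@1, D@1, E@1.
Load per shift: shift 1: 9, shift 2: 9, shift 3: 0, shift 4: 0, shift 5: 0.
Peak is 9.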